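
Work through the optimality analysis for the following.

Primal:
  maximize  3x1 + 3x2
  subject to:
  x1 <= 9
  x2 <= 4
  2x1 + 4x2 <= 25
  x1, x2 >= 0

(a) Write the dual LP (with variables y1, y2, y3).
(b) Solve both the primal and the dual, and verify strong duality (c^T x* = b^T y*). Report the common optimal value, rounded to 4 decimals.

The standard primal-dual pair for 'max c^T x s.t. A x <= b, x >= 0' is:
  Dual:  min b^T y  s.t.  A^T y >= c,  y >= 0.

So the dual LP is:
  minimize  9y1 + 4y2 + 25y3
  subject to:
    y1 + 2y3 >= 3
    y2 + 4y3 >= 3
    y1, y2, y3 >= 0

Solving the primal: x* = (9, 1.75).
  primal value c^T x* = 32.25.
Solving the dual: y* = (1.5, 0, 0.75).
  dual value b^T y* = 32.25.
Strong duality: c^T x* = b^T y*. Confirmed.

32.25


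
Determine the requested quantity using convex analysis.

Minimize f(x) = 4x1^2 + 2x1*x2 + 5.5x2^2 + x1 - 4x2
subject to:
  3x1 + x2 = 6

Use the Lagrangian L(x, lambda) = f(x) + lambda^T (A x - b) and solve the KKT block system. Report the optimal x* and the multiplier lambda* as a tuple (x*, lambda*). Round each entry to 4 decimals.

Form the Lagrangian:
  L(x, lambda) = (1/2) x^T Q x + c^T x + lambda^T (A x - b)
Stationarity (grad_x L = 0): Q x + c + A^T lambda = 0.
Primal feasibility: A x = b.

This gives the KKT block system:
  [ Q   A^T ] [ x     ]   [-c ]
  [ A    0  ] [ lambda ] = [ b ]

Solving the linear system:
  x*      = (1.8211, 0.5368)
  lambda* = (-5.5474)
  f(x*)   = 16.4789

x* = (1.8211, 0.5368), lambda* = (-5.5474)


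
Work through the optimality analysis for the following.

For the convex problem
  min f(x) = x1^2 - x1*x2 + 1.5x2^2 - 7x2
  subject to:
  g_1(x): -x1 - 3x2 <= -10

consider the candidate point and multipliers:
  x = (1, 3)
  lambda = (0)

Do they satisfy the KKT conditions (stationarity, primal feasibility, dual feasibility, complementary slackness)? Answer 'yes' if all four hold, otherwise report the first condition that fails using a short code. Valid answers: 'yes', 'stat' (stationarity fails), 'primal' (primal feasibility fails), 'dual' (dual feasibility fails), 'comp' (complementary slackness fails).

Gradient of f: grad f(x) = Q x + c = (-1, 1)
Constraint values g_i(x) = a_i^T x - b_i:
  g_1((1, 3)) = 0
Stationarity residual: grad f(x) + sum_i lambda_i a_i = (-1, 1)
  -> stationarity FAILS
Primal feasibility (all g_i <= 0): OK
Dual feasibility (all lambda_i >= 0): OK
Complementary slackness (lambda_i * g_i(x) = 0 for all i): OK

Verdict: the first failing condition is stationarity -> stat.

stat


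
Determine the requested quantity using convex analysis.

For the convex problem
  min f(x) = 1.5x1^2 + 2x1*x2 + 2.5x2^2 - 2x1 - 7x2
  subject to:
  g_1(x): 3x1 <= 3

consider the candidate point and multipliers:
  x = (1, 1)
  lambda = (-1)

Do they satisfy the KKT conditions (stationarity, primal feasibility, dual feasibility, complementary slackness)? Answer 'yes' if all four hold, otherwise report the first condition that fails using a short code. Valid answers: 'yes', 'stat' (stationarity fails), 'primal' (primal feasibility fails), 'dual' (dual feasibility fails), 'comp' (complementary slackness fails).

Gradient of f: grad f(x) = Q x + c = (3, 0)
Constraint values g_i(x) = a_i^T x - b_i:
  g_1((1, 1)) = 0
Stationarity residual: grad f(x) + sum_i lambda_i a_i = (0, 0)
  -> stationarity OK
Primal feasibility (all g_i <= 0): OK
Dual feasibility (all lambda_i >= 0): FAILS
Complementary slackness (lambda_i * g_i(x) = 0 for all i): OK

Verdict: the first failing condition is dual_feasibility -> dual.

dual


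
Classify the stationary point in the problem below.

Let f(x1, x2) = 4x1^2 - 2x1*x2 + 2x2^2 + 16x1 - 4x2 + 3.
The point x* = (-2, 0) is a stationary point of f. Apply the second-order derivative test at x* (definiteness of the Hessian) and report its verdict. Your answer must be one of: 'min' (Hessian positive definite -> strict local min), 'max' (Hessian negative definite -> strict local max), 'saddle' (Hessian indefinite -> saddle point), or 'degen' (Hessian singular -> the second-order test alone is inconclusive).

Compute the Hessian H = grad^2 f:
  H = [[8, -2], [-2, 4]]
Verify stationarity: grad f(x*) = H x* + g = (0, 0).
Eigenvalues of H: 3.1716, 8.8284.
Both eigenvalues > 0, so H is positive definite -> x* is a strict local min.

min


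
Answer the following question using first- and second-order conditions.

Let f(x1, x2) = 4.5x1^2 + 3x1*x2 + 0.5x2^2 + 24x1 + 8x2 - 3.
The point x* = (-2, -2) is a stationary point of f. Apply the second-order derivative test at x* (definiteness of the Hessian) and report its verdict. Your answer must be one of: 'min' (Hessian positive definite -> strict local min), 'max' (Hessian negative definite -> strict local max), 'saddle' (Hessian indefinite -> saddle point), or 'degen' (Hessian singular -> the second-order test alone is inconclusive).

Compute the Hessian H = grad^2 f:
  H = [[9, 3], [3, 1]]
Verify stationarity: grad f(x*) = H x* + g = (0, 0).
Eigenvalues of H: 0, 10.
H has a zero eigenvalue (singular; positive semidefinite but not definite), so H is neither positive definite, negative definite, nor indefinite. The second-order test alone is inconclusive -> degen.
(Indeed, f is constant along the null direction of H through x*, so x* is not a strict local extremum.)

degen


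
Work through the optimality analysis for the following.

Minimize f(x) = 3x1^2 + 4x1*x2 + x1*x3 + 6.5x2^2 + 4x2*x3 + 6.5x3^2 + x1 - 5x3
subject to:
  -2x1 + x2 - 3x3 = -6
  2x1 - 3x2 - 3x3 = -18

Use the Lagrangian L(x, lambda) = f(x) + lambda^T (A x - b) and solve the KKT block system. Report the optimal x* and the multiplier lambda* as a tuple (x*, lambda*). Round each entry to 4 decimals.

Form the Lagrangian:
  L(x, lambda) = (1/2) x^T Q x + c^T x + lambda^T (A x - b)
Stationarity (grad_x L = 0): Q x + c + A^T lambda = 0.
Primal feasibility: A x = b.

This gives the KKT block system:
  [ Q   A^T ] [ x     ]   [-c ]
  [ A    0  ] [ lambda ] = [ b ]

Solving the linear system:
  x*      = (-2.0575, 0.9425, 3.6858)
  lambda* = (6.4657, 8.4104)
  f(x*)   = 84.8473

x* = (-2.0575, 0.9425, 3.6858), lambda* = (6.4657, 8.4104)


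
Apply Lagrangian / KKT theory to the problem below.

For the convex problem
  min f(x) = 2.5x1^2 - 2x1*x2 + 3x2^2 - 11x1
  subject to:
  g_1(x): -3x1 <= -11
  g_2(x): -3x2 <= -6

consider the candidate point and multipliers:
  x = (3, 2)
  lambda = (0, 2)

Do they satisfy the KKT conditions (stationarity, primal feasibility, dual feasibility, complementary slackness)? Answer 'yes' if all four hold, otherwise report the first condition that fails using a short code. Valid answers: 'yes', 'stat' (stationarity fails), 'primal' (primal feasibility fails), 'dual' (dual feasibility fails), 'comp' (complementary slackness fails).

Gradient of f: grad f(x) = Q x + c = (0, 6)
Constraint values g_i(x) = a_i^T x - b_i:
  g_1((3, 2)) = 2
  g_2((3, 2)) = 0
Stationarity residual: grad f(x) + sum_i lambda_i a_i = (0, 0)
  -> stationarity OK
Primal feasibility (all g_i <= 0): FAILS
Dual feasibility (all lambda_i >= 0): OK
Complementary slackness (lambda_i * g_i(x) = 0 for all i): OK

Verdict: the first failing condition is primal_feasibility -> primal.

primal


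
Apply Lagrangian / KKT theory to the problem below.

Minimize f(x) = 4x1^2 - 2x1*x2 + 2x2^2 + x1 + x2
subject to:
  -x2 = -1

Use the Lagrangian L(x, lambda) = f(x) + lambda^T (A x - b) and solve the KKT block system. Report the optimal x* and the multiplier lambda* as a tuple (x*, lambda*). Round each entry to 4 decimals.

Form the Lagrangian:
  L(x, lambda) = (1/2) x^T Q x + c^T x + lambda^T (A x - b)
Stationarity (grad_x L = 0): Q x + c + A^T lambda = 0.
Primal feasibility: A x = b.

This gives the KKT block system:
  [ Q   A^T ] [ x     ]   [-c ]
  [ A    0  ] [ lambda ] = [ b ]

Solving the linear system:
  x*      = (0.125, 1)
  lambda* = (4.75)
  f(x*)   = 2.9375

x* = (0.125, 1), lambda* = (4.75)


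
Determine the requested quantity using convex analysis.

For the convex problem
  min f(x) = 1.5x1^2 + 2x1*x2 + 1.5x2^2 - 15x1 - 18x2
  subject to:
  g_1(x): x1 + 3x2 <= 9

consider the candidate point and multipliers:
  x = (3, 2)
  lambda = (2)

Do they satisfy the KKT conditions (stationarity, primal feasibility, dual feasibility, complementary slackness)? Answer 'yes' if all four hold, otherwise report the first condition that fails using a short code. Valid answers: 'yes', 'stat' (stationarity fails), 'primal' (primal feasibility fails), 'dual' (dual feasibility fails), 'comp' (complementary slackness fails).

Gradient of f: grad f(x) = Q x + c = (-2, -6)
Constraint values g_i(x) = a_i^T x - b_i:
  g_1((3, 2)) = 0
Stationarity residual: grad f(x) + sum_i lambda_i a_i = (0, 0)
  -> stationarity OK
Primal feasibility (all g_i <= 0): OK
Dual feasibility (all lambda_i >= 0): OK
Complementary slackness (lambda_i * g_i(x) = 0 for all i): OK

Verdict: yes, KKT holds.

yes


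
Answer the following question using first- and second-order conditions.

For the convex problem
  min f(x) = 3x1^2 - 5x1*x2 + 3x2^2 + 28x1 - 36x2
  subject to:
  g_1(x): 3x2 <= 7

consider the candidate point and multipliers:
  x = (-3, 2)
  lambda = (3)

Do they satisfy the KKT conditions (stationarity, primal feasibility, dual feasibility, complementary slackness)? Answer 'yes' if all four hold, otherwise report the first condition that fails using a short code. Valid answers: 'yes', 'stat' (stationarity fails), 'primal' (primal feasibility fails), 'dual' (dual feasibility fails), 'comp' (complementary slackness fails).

Gradient of f: grad f(x) = Q x + c = (0, -9)
Constraint values g_i(x) = a_i^T x - b_i:
  g_1((-3, 2)) = -1
Stationarity residual: grad f(x) + sum_i lambda_i a_i = (0, 0)
  -> stationarity OK
Primal feasibility (all g_i <= 0): OK
Dual feasibility (all lambda_i >= 0): OK
Complementary slackness (lambda_i * g_i(x) = 0 for all i): FAILS

Verdict: the first failing condition is complementary_slackness -> comp.

comp


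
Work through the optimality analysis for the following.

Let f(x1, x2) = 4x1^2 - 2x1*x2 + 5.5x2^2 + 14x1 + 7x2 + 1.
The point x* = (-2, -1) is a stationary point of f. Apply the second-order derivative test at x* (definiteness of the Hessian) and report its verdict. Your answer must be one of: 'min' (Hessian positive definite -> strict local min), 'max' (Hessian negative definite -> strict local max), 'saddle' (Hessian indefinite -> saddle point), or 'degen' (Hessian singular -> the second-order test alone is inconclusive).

Compute the Hessian H = grad^2 f:
  H = [[8, -2], [-2, 11]]
Verify stationarity: grad f(x*) = H x* + g = (0, 0).
Eigenvalues of H: 7, 12.
Both eigenvalues > 0, so H is positive definite -> x* is a strict local min.

min


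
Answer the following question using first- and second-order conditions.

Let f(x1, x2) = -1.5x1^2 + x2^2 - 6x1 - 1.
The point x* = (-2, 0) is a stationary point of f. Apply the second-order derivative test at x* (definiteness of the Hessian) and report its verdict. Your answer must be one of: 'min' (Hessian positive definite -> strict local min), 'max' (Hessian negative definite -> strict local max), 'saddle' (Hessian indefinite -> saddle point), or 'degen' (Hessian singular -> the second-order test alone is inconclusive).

Compute the Hessian H = grad^2 f:
  H = [[-3, 0], [0, 2]]
Verify stationarity: grad f(x*) = H x* + g = (0, 0).
Eigenvalues of H: -3, 2.
Eigenvalues have mixed signs, so H is indefinite -> x* is a saddle point.

saddle


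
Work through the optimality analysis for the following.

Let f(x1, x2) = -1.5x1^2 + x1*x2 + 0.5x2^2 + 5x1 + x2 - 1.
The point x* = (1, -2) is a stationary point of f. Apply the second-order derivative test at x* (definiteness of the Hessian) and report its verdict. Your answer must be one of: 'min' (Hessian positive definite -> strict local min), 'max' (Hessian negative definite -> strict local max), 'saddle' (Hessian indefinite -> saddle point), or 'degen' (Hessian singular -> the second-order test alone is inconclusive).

Compute the Hessian H = grad^2 f:
  H = [[-3, 1], [1, 1]]
Verify stationarity: grad f(x*) = H x* + g = (0, 0).
Eigenvalues of H: -3.2361, 1.2361.
Eigenvalues have mixed signs, so H is indefinite -> x* is a saddle point.

saddle


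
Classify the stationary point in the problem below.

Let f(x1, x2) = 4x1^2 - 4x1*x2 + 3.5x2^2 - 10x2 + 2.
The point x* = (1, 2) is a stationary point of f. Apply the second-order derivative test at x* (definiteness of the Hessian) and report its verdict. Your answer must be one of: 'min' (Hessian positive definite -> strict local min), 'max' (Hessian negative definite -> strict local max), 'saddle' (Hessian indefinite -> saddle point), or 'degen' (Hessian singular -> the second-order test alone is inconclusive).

Compute the Hessian H = grad^2 f:
  H = [[8, -4], [-4, 7]]
Verify stationarity: grad f(x*) = H x* + g = (0, 0).
Eigenvalues of H: 3.4689, 11.5311.
Both eigenvalues > 0, so H is positive definite -> x* is a strict local min.

min


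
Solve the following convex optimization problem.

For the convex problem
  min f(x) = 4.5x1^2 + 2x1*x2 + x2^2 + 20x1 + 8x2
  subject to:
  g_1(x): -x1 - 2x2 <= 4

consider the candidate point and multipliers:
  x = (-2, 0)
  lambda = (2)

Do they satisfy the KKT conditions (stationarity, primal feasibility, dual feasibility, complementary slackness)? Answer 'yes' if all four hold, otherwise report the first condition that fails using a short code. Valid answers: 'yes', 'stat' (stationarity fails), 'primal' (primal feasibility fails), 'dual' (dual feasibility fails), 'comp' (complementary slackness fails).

Gradient of f: grad f(x) = Q x + c = (2, 4)
Constraint values g_i(x) = a_i^T x - b_i:
  g_1((-2, 0)) = -2
Stationarity residual: grad f(x) + sum_i lambda_i a_i = (0, 0)
  -> stationarity OK
Primal feasibility (all g_i <= 0): OK
Dual feasibility (all lambda_i >= 0): OK
Complementary slackness (lambda_i * g_i(x) = 0 for all i): FAILS

Verdict: the first failing condition is complementary_slackness -> comp.

comp


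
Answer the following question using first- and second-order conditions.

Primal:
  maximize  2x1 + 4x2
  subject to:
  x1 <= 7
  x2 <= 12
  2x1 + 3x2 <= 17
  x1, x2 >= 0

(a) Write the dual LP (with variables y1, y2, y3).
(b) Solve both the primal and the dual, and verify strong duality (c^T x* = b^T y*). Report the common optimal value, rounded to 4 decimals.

The standard primal-dual pair for 'max c^T x s.t. A x <= b, x >= 0' is:
  Dual:  min b^T y  s.t.  A^T y >= c,  y >= 0.

So the dual LP is:
  minimize  7y1 + 12y2 + 17y3
  subject to:
    y1 + 2y3 >= 2
    y2 + 3y3 >= 4
    y1, y2, y3 >= 0

Solving the primal: x* = (0, 5.6667).
  primal value c^T x* = 22.6667.
Solving the dual: y* = (0, 0, 1.3333).
  dual value b^T y* = 22.6667.
Strong duality: c^T x* = b^T y*. Confirmed.

22.6667


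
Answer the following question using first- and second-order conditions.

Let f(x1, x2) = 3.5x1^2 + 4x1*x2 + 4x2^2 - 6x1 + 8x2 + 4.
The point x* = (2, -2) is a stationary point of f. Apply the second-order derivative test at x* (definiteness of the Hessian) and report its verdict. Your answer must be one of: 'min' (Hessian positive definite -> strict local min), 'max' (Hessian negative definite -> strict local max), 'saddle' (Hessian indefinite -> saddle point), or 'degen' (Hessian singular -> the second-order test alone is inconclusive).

Compute the Hessian H = grad^2 f:
  H = [[7, 4], [4, 8]]
Verify stationarity: grad f(x*) = H x* + g = (0, 0).
Eigenvalues of H: 3.4689, 11.5311.
Both eigenvalues > 0, so H is positive definite -> x* is a strict local min.

min


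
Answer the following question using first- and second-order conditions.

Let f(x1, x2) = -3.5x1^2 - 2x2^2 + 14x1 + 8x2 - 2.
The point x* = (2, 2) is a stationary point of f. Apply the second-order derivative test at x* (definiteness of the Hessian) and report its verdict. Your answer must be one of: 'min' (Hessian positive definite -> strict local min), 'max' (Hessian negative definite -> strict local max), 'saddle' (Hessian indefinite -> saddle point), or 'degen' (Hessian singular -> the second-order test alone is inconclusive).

Compute the Hessian H = grad^2 f:
  H = [[-7, 0], [0, -4]]
Verify stationarity: grad f(x*) = H x* + g = (0, 0).
Eigenvalues of H: -7, -4.
Both eigenvalues < 0, so H is negative definite -> x* is a strict local max.

max


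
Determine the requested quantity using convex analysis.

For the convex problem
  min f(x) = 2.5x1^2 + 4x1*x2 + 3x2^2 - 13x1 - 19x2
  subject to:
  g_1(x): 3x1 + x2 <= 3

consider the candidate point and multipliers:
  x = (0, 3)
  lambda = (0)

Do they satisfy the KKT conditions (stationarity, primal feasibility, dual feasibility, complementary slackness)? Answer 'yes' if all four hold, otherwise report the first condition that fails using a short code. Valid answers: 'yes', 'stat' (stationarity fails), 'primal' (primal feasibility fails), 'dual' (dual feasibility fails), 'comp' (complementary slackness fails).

Gradient of f: grad f(x) = Q x + c = (-1, -1)
Constraint values g_i(x) = a_i^T x - b_i:
  g_1((0, 3)) = 0
Stationarity residual: grad f(x) + sum_i lambda_i a_i = (-1, -1)
  -> stationarity FAILS
Primal feasibility (all g_i <= 0): OK
Dual feasibility (all lambda_i >= 0): OK
Complementary slackness (lambda_i * g_i(x) = 0 for all i): OK

Verdict: the first failing condition is stationarity -> stat.

stat


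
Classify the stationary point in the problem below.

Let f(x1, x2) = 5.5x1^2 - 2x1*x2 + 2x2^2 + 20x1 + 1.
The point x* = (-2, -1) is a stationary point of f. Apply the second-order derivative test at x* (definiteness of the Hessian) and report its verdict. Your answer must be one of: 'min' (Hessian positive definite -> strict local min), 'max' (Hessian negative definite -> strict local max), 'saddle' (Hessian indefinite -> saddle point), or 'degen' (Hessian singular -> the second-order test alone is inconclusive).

Compute the Hessian H = grad^2 f:
  H = [[11, -2], [-2, 4]]
Verify stationarity: grad f(x*) = H x* + g = (0, 0).
Eigenvalues of H: 3.4689, 11.5311.
Both eigenvalues > 0, so H is positive definite -> x* is a strict local min.

min


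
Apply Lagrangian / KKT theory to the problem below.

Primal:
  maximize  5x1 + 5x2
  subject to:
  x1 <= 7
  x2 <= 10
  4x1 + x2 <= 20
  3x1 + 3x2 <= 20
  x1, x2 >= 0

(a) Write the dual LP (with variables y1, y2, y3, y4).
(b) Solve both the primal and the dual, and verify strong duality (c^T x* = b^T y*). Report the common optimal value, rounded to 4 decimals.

The standard primal-dual pair for 'max c^T x s.t. A x <= b, x >= 0' is:
  Dual:  min b^T y  s.t.  A^T y >= c,  y >= 0.

So the dual LP is:
  minimize  7y1 + 10y2 + 20y3 + 20y4
  subject to:
    y1 + 4y3 + 3y4 >= 5
    y2 + y3 + 3y4 >= 5
    y1, y2, y3, y4 >= 0

Solving the primal: x* = (4.4444, 2.2222).
  primal value c^T x* = 33.3333.
Solving the dual: y* = (0, 0, 0, 1.6667).
  dual value b^T y* = 33.3333.
Strong duality: c^T x* = b^T y*. Confirmed.

33.3333


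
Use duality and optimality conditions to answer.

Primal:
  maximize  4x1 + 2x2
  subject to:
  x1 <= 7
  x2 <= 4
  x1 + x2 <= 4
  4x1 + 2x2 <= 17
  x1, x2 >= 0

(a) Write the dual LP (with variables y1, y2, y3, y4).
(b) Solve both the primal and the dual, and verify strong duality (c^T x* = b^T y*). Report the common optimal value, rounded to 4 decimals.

The standard primal-dual pair for 'max c^T x s.t. A x <= b, x >= 0' is:
  Dual:  min b^T y  s.t.  A^T y >= c,  y >= 0.

So the dual LP is:
  minimize  7y1 + 4y2 + 4y3 + 17y4
  subject to:
    y1 + y3 + 4y4 >= 4
    y2 + y3 + 2y4 >= 2
    y1, y2, y3, y4 >= 0

Solving the primal: x* = (4, 0).
  primal value c^T x* = 16.
Solving the dual: y* = (0, 0, 4, 0).
  dual value b^T y* = 16.
Strong duality: c^T x* = b^T y*. Confirmed.

16


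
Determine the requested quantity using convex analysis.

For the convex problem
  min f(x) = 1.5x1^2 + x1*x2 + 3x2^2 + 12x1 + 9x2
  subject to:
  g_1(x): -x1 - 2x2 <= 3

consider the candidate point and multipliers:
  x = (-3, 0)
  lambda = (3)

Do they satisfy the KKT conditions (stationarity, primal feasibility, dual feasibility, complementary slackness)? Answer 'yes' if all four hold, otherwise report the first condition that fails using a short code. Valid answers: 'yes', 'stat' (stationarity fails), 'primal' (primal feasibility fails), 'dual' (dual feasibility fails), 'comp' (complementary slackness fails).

Gradient of f: grad f(x) = Q x + c = (3, 6)
Constraint values g_i(x) = a_i^T x - b_i:
  g_1((-3, 0)) = 0
Stationarity residual: grad f(x) + sum_i lambda_i a_i = (0, 0)
  -> stationarity OK
Primal feasibility (all g_i <= 0): OK
Dual feasibility (all lambda_i >= 0): OK
Complementary slackness (lambda_i * g_i(x) = 0 for all i): OK

Verdict: yes, KKT holds.

yes


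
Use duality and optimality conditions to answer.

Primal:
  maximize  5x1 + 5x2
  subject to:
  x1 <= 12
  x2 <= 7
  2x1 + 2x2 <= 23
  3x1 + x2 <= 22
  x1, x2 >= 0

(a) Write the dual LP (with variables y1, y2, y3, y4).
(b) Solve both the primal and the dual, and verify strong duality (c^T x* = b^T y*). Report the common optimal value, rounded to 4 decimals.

The standard primal-dual pair for 'max c^T x s.t. A x <= b, x >= 0' is:
  Dual:  min b^T y  s.t.  A^T y >= c,  y >= 0.

So the dual LP is:
  minimize  12y1 + 7y2 + 23y3 + 22y4
  subject to:
    y1 + 2y3 + 3y4 >= 5
    y2 + 2y3 + y4 >= 5
    y1, y2, y3, y4 >= 0

Solving the primal: x* = (5.25, 6.25).
  primal value c^T x* = 57.5.
Solving the dual: y* = (0, 0, 2.5, 0).
  dual value b^T y* = 57.5.
Strong duality: c^T x* = b^T y*. Confirmed.

57.5


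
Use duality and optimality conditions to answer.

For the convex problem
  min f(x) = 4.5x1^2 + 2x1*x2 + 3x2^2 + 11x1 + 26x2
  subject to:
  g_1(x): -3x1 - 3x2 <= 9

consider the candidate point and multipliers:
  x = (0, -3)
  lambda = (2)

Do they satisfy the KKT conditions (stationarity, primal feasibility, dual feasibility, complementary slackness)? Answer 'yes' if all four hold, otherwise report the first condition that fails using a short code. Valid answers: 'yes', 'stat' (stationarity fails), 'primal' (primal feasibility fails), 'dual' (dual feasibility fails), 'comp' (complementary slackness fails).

Gradient of f: grad f(x) = Q x + c = (5, 8)
Constraint values g_i(x) = a_i^T x - b_i:
  g_1((0, -3)) = 0
Stationarity residual: grad f(x) + sum_i lambda_i a_i = (-1, 2)
  -> stationarity FAILS
Primal feasibility (all g_i <= 0): OK
Dual feasibility (all lambda_i >= 0): OK
Complementary slackness (lambda_i * g_i(x) = 0 for all i): OK

Verdict: the first failing condition is stationarity -> stat.

stat


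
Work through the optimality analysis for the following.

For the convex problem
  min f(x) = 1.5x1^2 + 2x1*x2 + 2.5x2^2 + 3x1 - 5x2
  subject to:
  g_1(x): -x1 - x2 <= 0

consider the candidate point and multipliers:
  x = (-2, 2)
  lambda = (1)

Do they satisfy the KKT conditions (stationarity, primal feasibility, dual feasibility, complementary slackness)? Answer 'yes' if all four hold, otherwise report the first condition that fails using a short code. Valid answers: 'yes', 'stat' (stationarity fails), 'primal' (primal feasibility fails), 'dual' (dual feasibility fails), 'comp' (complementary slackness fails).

Gradient of f: grad f(x) = Q x + c = (1, 1)
Constraint values g_i(x) = a_i^T x - b_i:
  g_1((-2, 2)) = 0
Stationarity residual: grad f(x) + sum_i lambda_i a_i = (0, 0)
  -> stationarity OK
Primal feasibility (all g_i <= 0): OK
Dual feasibility (all lambda_i >= 0): OK
Complementary slackness (lambda_i * g_i(x) = 0 for all i): OK

Verdict: yes, KKT holds.

yes


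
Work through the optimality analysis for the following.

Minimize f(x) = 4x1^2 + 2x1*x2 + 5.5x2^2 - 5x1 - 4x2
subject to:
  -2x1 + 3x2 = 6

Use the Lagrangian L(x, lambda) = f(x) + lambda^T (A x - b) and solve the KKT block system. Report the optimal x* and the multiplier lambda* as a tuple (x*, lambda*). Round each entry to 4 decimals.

Form the Lagrangian:
  L(x, lambda) = (1/2) x^T Q x + c^T x + lambda^T (A x - b)
Stationarity (grad_x L = 0): Q x + c + A^T lambda = 0.
Primal feasibility: A x = b.

This gives the KKT block system:
  [ Q   A^T ] [ x     ]   [-c ]
  [ A    0  ] [ lambda ] = [ b ]

Solving the linear system:
  x*      = (-0.7071, 1.5286)
  lambda* = (-3.8)
  f(x*)   = 10.1107

x* = (-0.7071, 1.5286), lambda* = (-3.8)


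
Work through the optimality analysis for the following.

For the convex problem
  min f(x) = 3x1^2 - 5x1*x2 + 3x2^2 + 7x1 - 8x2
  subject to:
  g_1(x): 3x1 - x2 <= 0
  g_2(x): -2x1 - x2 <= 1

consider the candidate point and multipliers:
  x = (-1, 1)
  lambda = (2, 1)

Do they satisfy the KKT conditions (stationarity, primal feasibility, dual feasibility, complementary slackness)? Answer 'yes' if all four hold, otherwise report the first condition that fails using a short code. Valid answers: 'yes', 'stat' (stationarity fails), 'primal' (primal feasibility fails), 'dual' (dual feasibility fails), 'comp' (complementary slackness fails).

Gradient of f: grad f(x) = Q x + c = (-4, 3)
Constraint values g_i(x) = a_i^T x - b_i:
  g_1((-1, 1)) = -4
  g_2((-1, 1)) = 0
Stationarity residual: grad f(x) + sum_i lambda_i a_i = (0, 0)
  -> stationarity OK
Primal feasibility (all g_i <= 0): OK
Dual feasibility (all lambda_i >= 0): OK
Complementary slackness (lambda_i * g_i(x) = 0 for all i): FAILS

Verdict: the first failing condition is complementary_slackness -> comp.

comp


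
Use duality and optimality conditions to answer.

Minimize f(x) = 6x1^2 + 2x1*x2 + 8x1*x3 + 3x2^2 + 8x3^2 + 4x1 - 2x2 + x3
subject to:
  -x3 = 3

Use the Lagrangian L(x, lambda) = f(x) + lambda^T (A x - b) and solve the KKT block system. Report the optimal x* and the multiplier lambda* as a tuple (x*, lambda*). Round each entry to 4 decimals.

Form the Lagrangian:
  L(x, lambda) = (1/2) x^T Q x + c^T x + lambda^T (A x - b)
Stationarity (grad_x L = 0): Q x + c + A^T lambda = 0.
Primal feasibility: A x = b.

This gives the KKT block system:
  [ Q   A^T ] [ x     ]   [-c ]
  [ A    0  ] [ lambda ] = [ b ]

Solving the linear system:
  x*      = (1.7059, -0.2353, -3)
  lambda* = (-33.3529)
  f(x*)   = 52.1765

x* = (1.7059, -0.2353, -3), lambda* = (-33.3529)


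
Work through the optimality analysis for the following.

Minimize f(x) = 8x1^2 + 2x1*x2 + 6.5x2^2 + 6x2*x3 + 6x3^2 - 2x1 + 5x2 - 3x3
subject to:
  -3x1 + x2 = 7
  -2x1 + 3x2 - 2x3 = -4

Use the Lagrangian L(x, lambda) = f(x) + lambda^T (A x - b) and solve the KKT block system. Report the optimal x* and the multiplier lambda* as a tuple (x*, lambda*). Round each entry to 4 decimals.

Form the Lagrangian:
  L(x, lambda) = (1/2) x^T Q x + c^T x + lambda^T (A x - b)
Stationarity (grad_x L = 0): Q x + c + A^T lambda = 0.
Primal feasibility: A x = b.

This gives the KKT block system:
  [ Q   A^T ] [ x     ]   [-c ]
  [ A    0  ] [ lambda ] = [ b ]

Solving the linear system:
  x*      = (-2.8385, -1.5156, 2.5652)
  lambda* = (-23.0455, 9.3445)
  f(x*)   = 94.5499

x* = (-2.8385, -1.5156, 2.5652), lambda* = (-23.0455, 9.3445)


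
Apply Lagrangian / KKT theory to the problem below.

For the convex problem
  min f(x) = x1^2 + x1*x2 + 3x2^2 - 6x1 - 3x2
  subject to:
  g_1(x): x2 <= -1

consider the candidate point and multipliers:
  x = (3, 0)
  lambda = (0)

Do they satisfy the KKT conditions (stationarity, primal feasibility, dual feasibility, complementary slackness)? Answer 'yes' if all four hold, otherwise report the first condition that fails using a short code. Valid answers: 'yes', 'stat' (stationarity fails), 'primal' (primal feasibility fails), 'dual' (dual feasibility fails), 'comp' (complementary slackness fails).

Gradient of f: grad f(x) = Q x + c = (0, 0)
Constraint values g_i(x) = a_i^T x - b_i:
  g_1((3, 0)) = 1
Stationarity residual: grad f(x) + sum_i lambda_i a_i = (0, 0)
  -> stationarity OK
Primal feasibility (all g_i <= 0): FAILS
Dual feasibility (all lambda_i >= 0): OK
Complementary slackness (lambda_i * g_i(x) = 0 for all i): OK

Verdict: the first failing condition is primal_feasibility -> primal.

primal


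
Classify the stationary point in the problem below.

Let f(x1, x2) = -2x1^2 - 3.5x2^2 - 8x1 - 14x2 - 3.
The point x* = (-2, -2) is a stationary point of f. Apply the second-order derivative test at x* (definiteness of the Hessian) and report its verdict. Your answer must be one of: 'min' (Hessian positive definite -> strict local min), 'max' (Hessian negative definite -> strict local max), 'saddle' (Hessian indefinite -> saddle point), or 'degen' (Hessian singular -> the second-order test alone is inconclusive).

Compute the Hessian H = grad^2 f:
  H = [[-4, 0], [0, -7]]
Verify stationarity: grad f(x*) = H x* + g = (0, 0).
Eigenvalues of H: -7, -4.
Both eigenvalues < 0, so H is negative definite -> x* is a strict local max.

max


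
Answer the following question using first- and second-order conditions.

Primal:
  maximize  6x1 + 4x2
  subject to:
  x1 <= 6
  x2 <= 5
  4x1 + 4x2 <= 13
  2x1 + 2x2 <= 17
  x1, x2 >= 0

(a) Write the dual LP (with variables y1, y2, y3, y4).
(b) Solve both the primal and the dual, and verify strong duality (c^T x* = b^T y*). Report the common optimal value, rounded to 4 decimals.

The standard primal-dual pair for 'max c^T x s.t. A x <= b, x >= 0' is:
  Dual:  min b^T y  s.t.  A^T y >= c,  y >= 0.

So the dual LP is:
  minimize  6y1 + 5y2 + 13y3 + 17y4
  subject to:
    y1 + 4y3 + 2y4 >= 6
    y2 + 4y3 + 2y4 >= 4
    y1, y2, y3, y4 >= 0

Solving the primal: x* = (3.25, 0).
  primal value c^T x* = 19.5.
Solving the dual: y* = (0, 0, 1.5, 0).
  dual value b^T y* = 19.5.
Strong duality: c^T x* = b^T y*. Confirmed.

19.5


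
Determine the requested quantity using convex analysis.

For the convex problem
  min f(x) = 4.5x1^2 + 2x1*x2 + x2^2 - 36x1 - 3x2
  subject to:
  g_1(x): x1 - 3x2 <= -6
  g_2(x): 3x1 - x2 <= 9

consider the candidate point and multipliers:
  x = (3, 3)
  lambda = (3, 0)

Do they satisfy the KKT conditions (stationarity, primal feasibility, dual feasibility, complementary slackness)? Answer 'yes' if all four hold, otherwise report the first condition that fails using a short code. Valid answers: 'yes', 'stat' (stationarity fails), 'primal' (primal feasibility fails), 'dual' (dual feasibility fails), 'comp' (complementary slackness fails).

Gradient of f: grad f(x) = Q x + c = (-3, 9)
Constraint values g_i(x) = a_i^T x - b_i:
  g_1((3, 3)) = 0
  g_2((3, 3)) = -3
Stationarity residual: grad f(x) + sum_i lambda_i a_i = (0, 0)
  -> stationarity OK
Primal feasibility (all g_i <= 0): OK
Dual feasibility (all lambda_i >= 0): OK
Complementary slackness (lambda_i * g_i(x) = 0 for all i): OK

Verdict: yes, KKT holds.

yes


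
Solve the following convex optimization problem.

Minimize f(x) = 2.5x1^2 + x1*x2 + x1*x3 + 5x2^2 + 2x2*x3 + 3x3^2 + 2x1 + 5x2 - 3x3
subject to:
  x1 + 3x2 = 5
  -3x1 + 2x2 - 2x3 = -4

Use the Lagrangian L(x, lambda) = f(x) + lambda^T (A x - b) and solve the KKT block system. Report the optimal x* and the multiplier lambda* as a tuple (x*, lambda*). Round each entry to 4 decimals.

Form the Lagrangian:
  L(x, lambda) = (1/2) x^T Q x + c^T x + lambda^T (A x - b)
Stationarity (grad_x L = 0): Q x + c + A^T lambda = 0.
Primal feasibility: A x = b.

This gives the KKT block system:
  [ Q   A^T ] [ x     ]   [-c ]
  [ A    0  ] [ lambda ] = [ b ]

Solving the linear system:
  x*      = (1.7745, 1.0752, 0.4134)
  lambda* = (-7.2528, 1.7027)
  f(x*)   = 25.3798

x* = (1.7745, 1.0752, 0.4134), lambda* = (-7.2528, 1.7027)


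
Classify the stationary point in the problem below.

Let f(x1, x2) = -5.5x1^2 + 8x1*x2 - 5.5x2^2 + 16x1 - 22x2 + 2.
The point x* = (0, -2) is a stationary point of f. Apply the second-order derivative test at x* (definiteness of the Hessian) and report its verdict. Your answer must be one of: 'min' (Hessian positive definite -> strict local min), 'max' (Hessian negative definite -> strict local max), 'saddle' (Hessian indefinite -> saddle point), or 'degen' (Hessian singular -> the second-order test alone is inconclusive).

Compute the Hessian H = grad^2 f:
  H = [[-11, 8], [8, -11]]
Verify stationarity: grad f(x*) = H x* + g = (0, 0).
Eigenvalues of H: -19, -3.
Both eigenvalues < 0, so H is negative definite -> x* is a strict local max.

max


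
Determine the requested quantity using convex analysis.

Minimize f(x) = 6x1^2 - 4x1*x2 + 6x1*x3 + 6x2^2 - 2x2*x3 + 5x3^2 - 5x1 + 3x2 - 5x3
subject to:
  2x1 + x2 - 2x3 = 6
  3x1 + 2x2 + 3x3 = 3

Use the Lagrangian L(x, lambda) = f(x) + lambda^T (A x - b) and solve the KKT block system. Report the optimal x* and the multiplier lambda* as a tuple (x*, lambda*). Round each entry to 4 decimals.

Form the Lagrangian:
  L(x, lambda) = (1/2) x^T Q x + c^T x + lambda^T (A x - b)
Stationarity (grad_x L = 0): Q x + c + A^T lambda = 0.
Primal feasibility: A x = b.

This gives the KKT block system:
  [ Q   A^T ] [ x     ]   [-c ]
  [ A    0  ] [ lambda ] = [ b ]

Solving the linear system:
  x*      = (1.7227, 0.4754, -1.0396)
  lambda* = (-3.3859, -0.2537)
  f(x*)   = 9.5438

x* = (1.7227, 0.4754, -1.0396), lambda* = (-3.3859, -0.2537)


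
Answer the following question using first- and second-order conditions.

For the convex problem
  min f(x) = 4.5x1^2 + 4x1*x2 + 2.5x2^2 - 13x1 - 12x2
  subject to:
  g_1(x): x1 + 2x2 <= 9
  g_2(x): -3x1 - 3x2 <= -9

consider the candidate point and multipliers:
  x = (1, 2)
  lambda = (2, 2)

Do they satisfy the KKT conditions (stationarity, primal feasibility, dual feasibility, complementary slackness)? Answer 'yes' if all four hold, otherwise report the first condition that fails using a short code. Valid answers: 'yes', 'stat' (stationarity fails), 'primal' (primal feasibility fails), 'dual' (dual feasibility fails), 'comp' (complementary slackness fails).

Gradient of f: grad f(x) = Q x + c = (4, 2)
Constraint values g_i(x) = a_i^T x - b_i:
  g_1((1, 2)) = -4
  g_2((1, 2)) = 0
Stationarity residual: grad f(x) + sum_i lambda_i a_i = (0, 0)
  -> stationarity OK
Primal feasibility (all g_i <= 0): OK
Dual feasibility (all lambda_i >= 0): OK
Complementary slackness (lambda_i * g_i(x) = 0 for all i): FAILS

Verdict: the first failing condition is complementary_slackness -> comp.

comp


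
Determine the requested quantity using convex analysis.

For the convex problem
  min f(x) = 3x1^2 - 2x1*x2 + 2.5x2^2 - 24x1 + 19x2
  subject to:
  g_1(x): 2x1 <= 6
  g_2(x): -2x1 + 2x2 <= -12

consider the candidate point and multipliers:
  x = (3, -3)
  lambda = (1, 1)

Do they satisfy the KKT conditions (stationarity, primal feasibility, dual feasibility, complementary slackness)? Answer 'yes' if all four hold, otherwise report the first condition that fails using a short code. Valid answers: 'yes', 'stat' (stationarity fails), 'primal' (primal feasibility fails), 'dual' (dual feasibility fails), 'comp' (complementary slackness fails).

Gradient of f: grad f(x) = Q x + c = (0, -2)
Constraint values g_i(x) = a_i^T x - b_i:
  g_1((3, -3)) = 0
  g_2((3, -3)) = 0
Stationarity residual: grad f(x) + sum_i lambda_i a_i = (0, 0)
  -> stationarity OK
Primal feasibility (all g_i <= 0): OK
Dual feasibility (all lambda_i >= 0): OK
Complementary slackness (lambda_i * g_i(x) = 0 for all i): OK

Verdict: yes, KKT holds.

yes


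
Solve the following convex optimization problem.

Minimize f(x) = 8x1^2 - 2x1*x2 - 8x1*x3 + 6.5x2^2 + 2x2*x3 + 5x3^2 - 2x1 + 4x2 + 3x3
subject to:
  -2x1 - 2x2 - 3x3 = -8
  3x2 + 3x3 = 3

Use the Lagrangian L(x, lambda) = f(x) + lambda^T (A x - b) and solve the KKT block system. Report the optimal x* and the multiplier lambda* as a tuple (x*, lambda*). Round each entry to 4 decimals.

Form the Lagrangian:
  L(x, lambda) = (1/2) x^T Q x + c^T x + lambda^T (A x - b)
Stationarity (grad_x L = 0): Q x + c + A^T lambda = 0.
Primal feasibility: A x = b.

This gives the KKT block system:
  [ Q   A^T ] [ x     ]   [-c ]
  [ A    0  ] [ lambda ] = [ b ]

Solving the linear system:
  x*      = (2.1034, -0.7931, 1.7931)
  lambda* = (9.4483, 8.6092)
  f(x*)   = 23.8793

x* = (2.1034, -0.7931, 1.7931), lambda* = (9.4483, 8.6092)


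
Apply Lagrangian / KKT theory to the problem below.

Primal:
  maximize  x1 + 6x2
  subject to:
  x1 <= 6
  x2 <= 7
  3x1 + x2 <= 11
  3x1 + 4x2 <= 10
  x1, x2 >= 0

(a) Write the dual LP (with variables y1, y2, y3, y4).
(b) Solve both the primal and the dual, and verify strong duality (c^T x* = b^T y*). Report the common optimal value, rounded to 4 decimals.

The standard primal-dual pair for 'max c^T x s.t. A x <= b, x >= 0' is:
  Dual:  min b^T y  s.t.  A^T y >= c,  y >= 0.

So the dual LP is:
  minimize  6y1 + 7y2 + 11y3 + 10y4
  subject to:
    y1 + 3y3 + 3y4 >= 1
    y2 + y3 + 4y4 >= 6
    y1, y2, y3, y4 >= 0

Solving the primal: x* = (0, 2.5).
  primal value c^T x* = 15.
Solving the dual: y* = (0, 0, 0, 1.5).
  dual value b^T y* = 15.
Strong duality: c^T x* = b^T y*. Confirmed.

15


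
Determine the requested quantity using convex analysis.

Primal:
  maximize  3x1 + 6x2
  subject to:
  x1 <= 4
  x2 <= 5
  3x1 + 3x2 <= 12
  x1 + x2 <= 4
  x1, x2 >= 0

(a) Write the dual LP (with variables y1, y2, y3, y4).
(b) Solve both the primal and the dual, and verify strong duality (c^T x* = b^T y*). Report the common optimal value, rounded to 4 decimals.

The standard primal-dual pair for 'max c^T x s.t. A x <= b, x >= 0' is:
  Dual:  min b^T y  s.t.  A^T y >= c,  y >= 0.

So the dual LP is:
  minimize  4y1 + 5y2 + 12y3 + 4y4
  subject to:
    y1 + 3y3 + y4 >= 3
    y2 + 3y3 + y4 >= 6
    y1, y2, y3, y4 >= 0

Solving the primal: x* = (0, 4).
  primal value c^T x* = 24.
Solving the dual: y* = (0, 0, 2, 0).
  dual value b^T y* = 24.
Strong duality: c^T x* = b^T y*. Confirmed.

24


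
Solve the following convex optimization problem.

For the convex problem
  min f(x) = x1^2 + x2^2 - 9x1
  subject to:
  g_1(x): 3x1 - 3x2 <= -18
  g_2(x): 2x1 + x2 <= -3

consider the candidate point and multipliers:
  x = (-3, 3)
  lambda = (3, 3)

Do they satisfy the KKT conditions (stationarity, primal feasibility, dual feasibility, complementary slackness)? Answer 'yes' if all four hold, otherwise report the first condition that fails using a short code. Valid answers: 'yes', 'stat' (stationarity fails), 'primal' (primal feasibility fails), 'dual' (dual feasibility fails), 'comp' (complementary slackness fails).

Gradient of f: grad f(x) = Q x + c = (-15, 6)
Constraint values g_i(x) = a_i^T x - b_i:
  g_1((-3, 3)) = 0
  g_2((-3, 3)) = 0
Stationarity residual: grad f(x) + sum_i lambda_i a_i = (0, 0)
  -> stationarity OK
Primal feasibility (all g_i <= 0): OK
Dual feasibility (all lambda_i >= 0): OK
Complementary slackness (lambda_i * g_i(x) = 0 for all i): OK

Verdict: yes, KKT holds.

yes


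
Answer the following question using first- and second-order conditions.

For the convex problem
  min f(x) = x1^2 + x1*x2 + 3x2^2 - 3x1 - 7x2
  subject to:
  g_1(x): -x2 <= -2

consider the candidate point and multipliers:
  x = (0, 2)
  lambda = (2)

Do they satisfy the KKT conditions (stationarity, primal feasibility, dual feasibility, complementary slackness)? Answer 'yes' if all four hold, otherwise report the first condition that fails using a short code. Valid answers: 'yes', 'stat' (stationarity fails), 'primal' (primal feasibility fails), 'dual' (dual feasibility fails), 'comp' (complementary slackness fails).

Gradient of f: grad f(x) = Q x + c = (-1, 5)
Constraint values g_i(x) = a_i^T x - b_i:
  g_1((0, 2)) = 0
Stationarity residual: grad f(x) + sum_i lambda_i a_i = (-1, 3)
  -> stationarity FAILS
Primal feasibility (all g_i <= 0): OK
Dual feasibility (all lambda_i >= 0): OK
Complementary slackness (lambda_i * g_i(x) = 0 for all i): OK

Verdict: the first failing condition is stationarity -> stat.

stat


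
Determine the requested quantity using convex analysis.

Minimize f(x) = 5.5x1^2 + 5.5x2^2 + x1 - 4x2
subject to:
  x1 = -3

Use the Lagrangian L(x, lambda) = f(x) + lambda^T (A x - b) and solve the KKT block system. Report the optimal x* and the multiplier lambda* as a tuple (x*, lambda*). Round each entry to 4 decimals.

Form the Lagrangian:
  L(x, lambda) = (1/2) x^T Q x + c^T x + lambda^T (A x - b)
Stationarity (grad_x L = 0): Q x + c + A^T lambda = 0.
Primal feasibility: A x = b.

This gives the KKT block system:
  [ Q   A^T ] [ x     ]   [-c ]
  [ A    0  ] [ lambda ] = [ b ]

Solving the linear system:
  x*      = (-3, 0.3636)
  lambda* = (32)
  f(x*)   = 45.7727

x* = (-3, 0.3636), lambda* = (32)
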